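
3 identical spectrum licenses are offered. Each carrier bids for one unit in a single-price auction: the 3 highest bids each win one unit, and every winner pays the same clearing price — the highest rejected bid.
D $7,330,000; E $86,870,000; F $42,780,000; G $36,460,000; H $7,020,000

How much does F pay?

Sorting: 86,870,000 (E), 42,780,000 (F), 36,460,000 (G), 7,330,000 (D), 7,020,000 (H)
Winners (3 units): E, F, G.
Clearing price = highest rejected bid = $7,330,000.
F wins → pays $7,330,000.

F pays $7,330,000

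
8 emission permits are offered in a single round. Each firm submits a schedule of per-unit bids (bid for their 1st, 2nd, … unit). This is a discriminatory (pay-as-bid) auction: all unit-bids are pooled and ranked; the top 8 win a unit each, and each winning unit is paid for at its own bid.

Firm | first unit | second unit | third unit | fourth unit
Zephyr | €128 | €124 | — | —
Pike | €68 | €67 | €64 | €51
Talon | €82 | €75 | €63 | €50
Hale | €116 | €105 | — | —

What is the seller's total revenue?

Merging the schedules and taking the best 8: 128 (Zephyr-1), 124 (Zephyr-2), 116 (Hale-1), 105 (Hale-2), 82 (Talon-1), 75 (Talon-2), 68 (Pike-1), 67 (Pike-2)
Next rejected bid: €64 (not a price — pay-as-bid).
Each winning unit pays its own bid.
Revenue = 128 + 124 + 116 + 105 + 82 + 75 + 68 + 67 = €765.

Total revenue: €765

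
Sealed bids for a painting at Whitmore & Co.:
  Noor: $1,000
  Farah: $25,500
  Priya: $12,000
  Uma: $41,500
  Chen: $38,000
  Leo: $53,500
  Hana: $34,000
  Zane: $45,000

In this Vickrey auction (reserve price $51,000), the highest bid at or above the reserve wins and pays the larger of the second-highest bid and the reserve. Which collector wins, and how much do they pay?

Leo pays $51,000

Rule: the highest bid at or above the reserve wins and pays the larger of the second-highest bid and the reserve.
Bids ranked: 53,500 (Leo) > 45,000 (Zane) > 41,500 (Uma) > 38,000 (Chen) > 34,000 (Hana) > 25,500 (Farah) > …
Highest eligible bid: Leo at $53,500.
max(second-highest $45,000, reserve $51,000) = $51,000.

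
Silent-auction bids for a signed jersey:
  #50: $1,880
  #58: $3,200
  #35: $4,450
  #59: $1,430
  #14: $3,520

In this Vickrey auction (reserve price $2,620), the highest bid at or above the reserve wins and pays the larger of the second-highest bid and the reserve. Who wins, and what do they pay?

#35 pays $3,520

Bids ranked: 4,450 (#35) > 3,520 (#14) > 3,200 (#58) > 1,880 (#50) > 1,430 (#59)
Highest eligible bid: #35 at $4,450.
max(second-highest $3,520, reserve $2,620) = $3,520; the reserve does not bind.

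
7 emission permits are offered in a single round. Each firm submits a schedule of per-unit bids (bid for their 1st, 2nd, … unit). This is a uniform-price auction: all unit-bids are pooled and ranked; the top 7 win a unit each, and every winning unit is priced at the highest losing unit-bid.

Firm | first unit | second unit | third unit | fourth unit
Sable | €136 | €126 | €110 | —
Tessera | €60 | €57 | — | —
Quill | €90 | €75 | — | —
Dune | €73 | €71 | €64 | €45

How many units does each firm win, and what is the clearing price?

Dune 2, Quill 2, Sable 3; clearing price €64

Pooled unit-bids ranked (top 7): 136 (Sable-1), 126 (Sable-2), 110 (Sable-3), 90 (Quill-1), 75 (Quill-2), 73 (Dune-1), 71 (Dune-2)
Highest rejected unit-bid = €64.
Allocation: Dune 2, Quill 2, Sable 3.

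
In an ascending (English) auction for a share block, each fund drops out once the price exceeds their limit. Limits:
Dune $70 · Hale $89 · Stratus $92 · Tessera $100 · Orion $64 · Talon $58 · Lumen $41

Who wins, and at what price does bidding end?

Limits in order: 100 (Tessera) > 92 (Stratus) > 89 (Hale) > 70 (Dune) > 64 (Orion) > 58 (Talon) > …
Once the price passes $92, only Tessera is left; the hammer falls at Stratus's limit of $92.

Tessera wins at $92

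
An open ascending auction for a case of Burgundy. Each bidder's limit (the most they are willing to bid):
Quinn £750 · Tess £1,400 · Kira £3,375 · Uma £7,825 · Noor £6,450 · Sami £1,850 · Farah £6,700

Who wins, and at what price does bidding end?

Limits ranked: 7,825 (Uma) > 6,700 (Farah) > 6,450 (Noor) > 3,375 (Kira) > 1,850 (Sami) > 1,400 (Tess) > …
Bidding ends when Farah exits at £6,700; Uma takes it.

Uma wins at £6,700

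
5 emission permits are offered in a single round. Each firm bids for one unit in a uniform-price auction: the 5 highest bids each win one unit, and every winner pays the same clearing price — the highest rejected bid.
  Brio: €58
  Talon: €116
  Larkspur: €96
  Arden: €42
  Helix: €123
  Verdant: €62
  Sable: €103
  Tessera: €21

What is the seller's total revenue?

Total revenue: €290

Sorting: 123 (Helix), 116 (Talon), 103 (Sable), 96 (Larkspur), 62 (Verdant), 58 (Brio), 42 (Arden), …
Winners (5 units): Helix, Talon, Sable, Larkspur, Verdant.
First losing bid is Brio's €58, which sets the uniform price.
Total revenue = 5 × €58 = €290.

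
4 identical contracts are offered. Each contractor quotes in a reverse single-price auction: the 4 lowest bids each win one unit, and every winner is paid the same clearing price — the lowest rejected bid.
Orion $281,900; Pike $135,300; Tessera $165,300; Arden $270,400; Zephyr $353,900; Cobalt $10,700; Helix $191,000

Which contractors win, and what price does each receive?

Cobalt, Pike, Tessera, Helix; each is paid $270,400

Ordering the bids: 10,700 (Cobalt), 135,300 (Pike), 165,300 (Tessera), 191,000 (Helix), 270,400 (Arden), 281,900 (Orion), …
The 4 lowest are Cobalt, Pike, Tessera, Helix.
First losing bid is Arden's $270,400, which sets the uniform price.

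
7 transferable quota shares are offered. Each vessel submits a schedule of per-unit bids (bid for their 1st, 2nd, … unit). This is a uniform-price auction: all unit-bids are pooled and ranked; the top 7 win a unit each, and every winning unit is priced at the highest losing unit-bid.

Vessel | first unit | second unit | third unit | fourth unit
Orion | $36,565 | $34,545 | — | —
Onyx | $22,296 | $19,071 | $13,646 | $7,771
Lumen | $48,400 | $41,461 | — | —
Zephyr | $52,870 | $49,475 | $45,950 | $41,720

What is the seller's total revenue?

Total revenue: $241,815

Merging the schedules and taking the best 7: 52,870 (Zephyr-1), 49,475 (Zephyr-2), 48,400 (Lumen-1), 45,950 (Zephyr-3), 41,720 (Zephyr-4), 41,461 (Lumen-2), 36,565 (Orion-1)
The (k+1)-th unit-bid is $34,545.
Allocation: Lumen 2, Orion 1, Zephyr 4. Every unit priced at $34,545.
Revenue = 7 × 34,545 = $241,815.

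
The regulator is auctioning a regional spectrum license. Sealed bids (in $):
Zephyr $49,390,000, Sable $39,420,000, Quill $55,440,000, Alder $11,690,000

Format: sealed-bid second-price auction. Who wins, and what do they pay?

Quill pays $49,390,000

Sealed-bid second-price auction: the highest bidder wins and pays the second-highest bid.
Sorting bids: 55,440,000 (Quill) > 49,390,000 (Zephyr) > 39,420,000 (Sable) > 11,690,000 (Alder)
Quill is highest; pays the second-highest bid, $49,390,000.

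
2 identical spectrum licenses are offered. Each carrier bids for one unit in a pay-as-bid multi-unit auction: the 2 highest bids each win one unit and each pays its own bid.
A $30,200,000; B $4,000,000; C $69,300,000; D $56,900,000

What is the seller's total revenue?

Ordering the bids: 69,300,000 (C), 56,900,000 (D), 30,200,000 (A), 4,000,000 (B)
Top 2: C, D.
Total revenue = 69,300,000 + 56,900,000 = $126,200,000.

Total revenue: $126,200,000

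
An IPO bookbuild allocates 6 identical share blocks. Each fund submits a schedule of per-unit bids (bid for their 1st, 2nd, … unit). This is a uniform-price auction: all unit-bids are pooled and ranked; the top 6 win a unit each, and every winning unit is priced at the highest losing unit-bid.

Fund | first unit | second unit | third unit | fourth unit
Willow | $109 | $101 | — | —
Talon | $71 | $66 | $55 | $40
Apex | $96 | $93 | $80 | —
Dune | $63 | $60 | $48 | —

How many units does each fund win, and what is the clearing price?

Pooled unit-bids ranked (top 6): 109 (Willow-1), 101 (Willow-2), 96 (Apex-1), 93 (Apex-2), 80 (Apex-3), 71 (Talon-1)
The (k+1)-th unit-bid is $66.
Allocation: Apex 3, Talon 1, Willow 2.

Apex 3, Talon 1, Willow 2; clearing price $66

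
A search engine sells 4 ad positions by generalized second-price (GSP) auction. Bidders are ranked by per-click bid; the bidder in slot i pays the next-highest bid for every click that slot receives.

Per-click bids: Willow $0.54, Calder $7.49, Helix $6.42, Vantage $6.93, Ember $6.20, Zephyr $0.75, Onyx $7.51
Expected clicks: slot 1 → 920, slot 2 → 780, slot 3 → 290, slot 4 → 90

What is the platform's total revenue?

Total revenue: $14716.00

Sorting advertisers: $7.51 (Onyx) > $7.49 (Calder) > $6.93 (Vantage) > $6.42 (Helix) > $6.20 (Ember) > …
Slot 1: Onyx pays $7.49 × 920 = $6890.80
Slot 2: Calder pays $6.93 × 780 = $5405.40
Slot 3: Vantage pays $6.42 × 290 = $1861.80
Slot 4: Helix pays $6.20 × 90 = $558.00
Total = $14716.00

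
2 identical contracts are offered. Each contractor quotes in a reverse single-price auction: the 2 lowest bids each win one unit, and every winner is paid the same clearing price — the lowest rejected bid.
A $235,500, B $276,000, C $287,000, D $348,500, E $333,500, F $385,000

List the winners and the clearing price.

Sorting: 235,500 (A), 276,000 (B), 287,000 (C), 333,500 (E), …
Lowest 2: A, B.
First losing bid is C's $287,000, which sets the uniform price.

A, B; each is paid $287,000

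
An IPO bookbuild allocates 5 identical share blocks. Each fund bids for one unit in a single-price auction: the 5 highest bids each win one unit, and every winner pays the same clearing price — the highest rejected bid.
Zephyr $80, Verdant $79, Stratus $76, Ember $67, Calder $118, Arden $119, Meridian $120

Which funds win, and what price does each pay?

Meridian, Arden, Calder, Zephyr, Verdant; each pays $76

Sorting: 120 (Meridian), 119 (Arden), 118 (Calder), 80 (Zephyr), 79 (Verdant), 76 (Stratus), 67 (Ember)
Winners (5 units): Meridian, Arden, Calder, Zephyr, Verdant.
Highest unsuccessful bid: $76 → clearing price.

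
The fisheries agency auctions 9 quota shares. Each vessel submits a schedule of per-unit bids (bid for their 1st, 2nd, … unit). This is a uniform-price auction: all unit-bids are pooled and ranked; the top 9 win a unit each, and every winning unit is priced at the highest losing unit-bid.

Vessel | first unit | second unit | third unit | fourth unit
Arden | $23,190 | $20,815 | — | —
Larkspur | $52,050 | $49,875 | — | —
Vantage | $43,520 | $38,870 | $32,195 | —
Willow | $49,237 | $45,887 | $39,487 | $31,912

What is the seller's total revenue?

Total revenue: $208,710

All unit-bids, highest first — top 9: 52,050 (Larkspur-1), 49,875 (Larkspur-2), 49,237 (Willow-1), 45,887 (Willow-2), 43,520 (Vantage-1), 39,487 (Willow-3), 38,870 (Vantage-2), 32,195 (Vantage-3), 31,912 (Willow-4)
First bid not allocated: $23,190.
Allocation: Larkspur 2, Vantage 3, Willow 4. Every unit priced at $23,190.
Revenue = 9 × 23,190 = $208,710.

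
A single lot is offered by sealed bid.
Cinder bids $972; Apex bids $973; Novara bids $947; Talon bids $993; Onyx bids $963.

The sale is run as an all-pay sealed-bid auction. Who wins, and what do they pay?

Bids ranked: 993 (Talon) > 973 (Apex) > 972 (Cinder) > 963 (Onyx) > 947 (Novara)
Talon is highest and takes the item; every bidder forfeits their bid.

Talon pays $993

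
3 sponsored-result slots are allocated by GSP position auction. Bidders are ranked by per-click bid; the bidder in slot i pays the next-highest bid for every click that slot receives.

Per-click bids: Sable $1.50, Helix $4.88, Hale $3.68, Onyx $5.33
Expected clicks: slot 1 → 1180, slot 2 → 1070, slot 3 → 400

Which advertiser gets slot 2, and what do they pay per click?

Ranked by bid: $5.33 (Onyx) > $4.88 (Helix) > $3.68 (Hale) > $1.50 (Sable)
Slot 2 goes to the second-ranked bidder, Helix, who pays the next bid down: $3.68/click.

Helix; $3.68 per click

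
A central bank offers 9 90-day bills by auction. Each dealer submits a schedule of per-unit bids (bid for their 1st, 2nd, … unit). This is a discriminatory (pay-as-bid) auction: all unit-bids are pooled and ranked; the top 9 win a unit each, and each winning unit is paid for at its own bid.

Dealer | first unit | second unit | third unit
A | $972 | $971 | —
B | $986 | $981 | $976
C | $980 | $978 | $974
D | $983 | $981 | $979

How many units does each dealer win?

B 3, C 3, D 3

Pooled unit-bids ranked (top 9): 986 (B-1), 983 (D-1), 981 (B-2), 981 (D-2), 980 (C-1), 979 (D-3), 978 (C-2), 976 (B-3), 974 (C-3)
Next rejected bid: $972 (not a price — pay-as-bid).
Allocation: B 3, C 3, D 3.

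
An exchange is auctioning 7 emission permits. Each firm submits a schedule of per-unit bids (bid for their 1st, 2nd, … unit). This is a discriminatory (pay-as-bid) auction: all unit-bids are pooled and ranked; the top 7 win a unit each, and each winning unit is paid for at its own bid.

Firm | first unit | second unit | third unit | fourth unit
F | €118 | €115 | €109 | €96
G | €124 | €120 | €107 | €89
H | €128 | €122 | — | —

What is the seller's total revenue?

All unit-bids, highest first — top 7: 128 (H-1), 124 (G-1), 122 (H-2), 120 (G-2), 118 (F-1), 115 (F-2), 109 (F-3)
Next rejected bid: €107 (not a price — pay-as-bid).
Each winning unit pays its own bid.
Revenue = 128 + 124 + 122 + 120 + 118 + 115 + 109 = €836.

Total revenue: €836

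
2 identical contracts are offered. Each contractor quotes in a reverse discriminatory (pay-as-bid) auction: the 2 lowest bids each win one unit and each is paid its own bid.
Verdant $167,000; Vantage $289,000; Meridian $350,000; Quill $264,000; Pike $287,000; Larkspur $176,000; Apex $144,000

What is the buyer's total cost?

Total cost: $311,000

Bids ranked low→high: 144,000 (Apex), 167,000 (Verdant), 176,000 (Larkspur), 264,000 (Quill), …
The 2 lowest are Apex, Verdant.
Total cost = 144,000 + 167,000 = $311,000.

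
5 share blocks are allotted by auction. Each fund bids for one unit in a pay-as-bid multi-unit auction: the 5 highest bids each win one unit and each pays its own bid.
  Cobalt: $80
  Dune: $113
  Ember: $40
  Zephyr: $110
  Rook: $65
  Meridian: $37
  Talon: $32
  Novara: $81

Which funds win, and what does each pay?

Ordering the bids: 113 (Dune), 110 (Zephyr), 81 (Novara), 80 (Cobalt), 65 (Rook), 40 (Ember), 37 (Meridian), …
Winners (5 units): Dune, Zephyr, Novara, Cobalt, Rook.
Each winner pays its own bid: Dune $113, Zephyr $110, Novara $81, Cobalt $80, Rook $65.

Dune $113, Zephyr $110, Novara $81, Cobalt $80, Rook $65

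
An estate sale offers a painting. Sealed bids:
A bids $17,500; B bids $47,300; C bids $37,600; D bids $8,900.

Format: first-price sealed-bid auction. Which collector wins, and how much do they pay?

B pays $47,300

First-price sealed-bid auction: the highest bidder wins and pays their own bid.
Sorting bids: 47,300 (B) > 37,600 (C) > 17,500 (A) > 8,900 (D)
B has the highest bid and pays exactly that: $47,300.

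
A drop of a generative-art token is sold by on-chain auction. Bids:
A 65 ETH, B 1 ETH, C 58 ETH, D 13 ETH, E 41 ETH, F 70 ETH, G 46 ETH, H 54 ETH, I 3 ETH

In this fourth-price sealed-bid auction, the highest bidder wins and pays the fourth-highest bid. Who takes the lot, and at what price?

Bids ranked: 70 (F) > 65 (A) > 58 (C) > 54 (H) > 46 (G) > 41 (E) > …
F wins; payment is bid #4 in the ranking = 54 ETH.

F pays 54 ETH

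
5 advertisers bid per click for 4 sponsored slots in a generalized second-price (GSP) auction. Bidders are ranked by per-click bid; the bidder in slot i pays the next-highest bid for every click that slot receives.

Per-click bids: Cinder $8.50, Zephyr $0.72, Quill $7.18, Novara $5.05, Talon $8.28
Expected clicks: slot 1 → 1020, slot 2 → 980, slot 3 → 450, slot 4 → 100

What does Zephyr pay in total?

Zephyr pays $0.00

Ranked by bid: $8.50 (Cinder) > $8.28 (Talon) > $7.18 (Quill) > $5.05 (Novara) > $0.72 (Zephyr)
Zephyr ranks below slot 4 → no slot, pays nothing.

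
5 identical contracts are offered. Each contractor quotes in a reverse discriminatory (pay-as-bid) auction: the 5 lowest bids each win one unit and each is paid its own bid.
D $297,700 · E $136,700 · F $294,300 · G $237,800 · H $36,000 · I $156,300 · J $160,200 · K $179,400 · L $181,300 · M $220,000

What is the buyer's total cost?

Total cost: $668,600

Bids ranked low→high: 36,000 (H), 136,700 (E), 156,300 (I), 160,200 (J), 179,400 (K), 181,300 (L), 220,000 (M), …
The 5 lowest are H, E, I, J, K.
Total cost = 36,000 + 136,700 + 156,300 + 160,200 + 179,400 = $668,600.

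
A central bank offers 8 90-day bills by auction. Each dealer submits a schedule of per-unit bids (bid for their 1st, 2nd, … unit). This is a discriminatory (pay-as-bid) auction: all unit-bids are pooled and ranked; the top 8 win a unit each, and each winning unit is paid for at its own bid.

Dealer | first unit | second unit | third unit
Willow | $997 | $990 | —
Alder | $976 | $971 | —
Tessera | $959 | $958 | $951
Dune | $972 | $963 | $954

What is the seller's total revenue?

All unit-bids, highest first — top 8: 997 (Willow-1), 990 (Willow-2), 976 (Alder-1), 972 (Dune-1), 971 (Alder-2), 963 (Dune-2), 959 (Tessera-1), 958 (Tessera-2)
Next rejected bid: $954 (not a price — pay-as-bid).
Each winning unit pays its own bid.
Revenue = 997 + 990 + 976 + 972 + 971 + 963 + 959 + 958 = $7,786.

Total revenue: $7,786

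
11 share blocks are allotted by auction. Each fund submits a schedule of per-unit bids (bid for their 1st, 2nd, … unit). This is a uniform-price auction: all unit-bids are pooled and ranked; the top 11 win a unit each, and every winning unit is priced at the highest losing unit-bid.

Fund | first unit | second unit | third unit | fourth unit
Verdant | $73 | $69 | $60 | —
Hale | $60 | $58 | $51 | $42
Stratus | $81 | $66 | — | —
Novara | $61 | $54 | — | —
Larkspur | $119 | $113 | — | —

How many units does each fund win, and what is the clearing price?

Hale 2, Larkspur 2, Novara 2, Stratus 2, Verdant 3; clearing price $51

Pooled unit-bids ranked (top 11): 119 (Larkspur-1), 113 (Larkspur-2), 81 (Stratus-1), 73 (Verdant-1), 69 (Verdant-2), 66 (Stratus-2), 61 (Novara-1), 60 (Verdant-3), 60 (Hale-1), 58 (Hale-2), 54 (Novara-2)
Highest rejected unit-bid = $51.
Allocation: Hale 2, Larkspur 2, Novara 2, Stratus 2, Verdant 3.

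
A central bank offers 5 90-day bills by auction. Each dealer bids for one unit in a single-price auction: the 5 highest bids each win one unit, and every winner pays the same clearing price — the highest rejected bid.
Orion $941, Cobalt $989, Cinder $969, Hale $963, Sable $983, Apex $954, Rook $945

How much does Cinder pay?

Cinder pays $945

Sorting: 989 (Cobalt), 983 (Sable), 969 (Cinder), 963 (Hale), 954 (Apex), 945 (Rook), 941 (Orion)
Top 5: Cobalt, Sable, Cinder, Hale, Apex.
Clearing price = highest rejected bid = $945.
Cinder wins → pays $945.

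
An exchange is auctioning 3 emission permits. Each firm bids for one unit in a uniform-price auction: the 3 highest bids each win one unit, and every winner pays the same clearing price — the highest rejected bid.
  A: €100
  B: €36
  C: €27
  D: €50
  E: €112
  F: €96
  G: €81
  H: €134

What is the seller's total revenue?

Total revenue: €288

Ordering the bids: 134 (H), 112 (E), 100 (A), 96 (F), 81 (G), …
The 3 highest are H, E, A.
First losing bid is F's €96, which sets the uniform price.
Total revenue = 3 × €96 = €288.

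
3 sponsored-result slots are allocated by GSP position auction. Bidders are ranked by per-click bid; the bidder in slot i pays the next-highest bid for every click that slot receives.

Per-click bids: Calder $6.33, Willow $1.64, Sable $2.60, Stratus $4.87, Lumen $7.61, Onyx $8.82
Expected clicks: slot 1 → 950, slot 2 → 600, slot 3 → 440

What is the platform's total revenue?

Sorting advertisers: $8.82 (Onyx) > $7.61 (Lumen) > $6.33 (Calder) > $4.87 (Stratus) > …
Slot 1: Onyx pays $7.61 × 950 = $7229.50
Slot 2: Lumen pays $6.33 × 600 = $3798.00
Slot 3: Calder pays $4.87 × 440 = $2142.80
Total = $13170.30

Total revenue: $13170.30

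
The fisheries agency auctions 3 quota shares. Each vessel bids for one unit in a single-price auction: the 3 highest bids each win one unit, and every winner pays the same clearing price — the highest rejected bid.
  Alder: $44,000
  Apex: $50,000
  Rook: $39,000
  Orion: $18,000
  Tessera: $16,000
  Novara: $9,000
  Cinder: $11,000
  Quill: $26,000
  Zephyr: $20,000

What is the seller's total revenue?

Total revenue: $78,000

Ordering the bids: 50,000 (Apex), 44,000 (Alder), 39,000 (Rook), 26,000 (Quill), 20,000 (Zephyr), …
The 3 highest are Apex, Alder, Rook.
Clearing price = highest rejected bid = $26,000.
Total revenue = 3 × $26,000 = $78,000.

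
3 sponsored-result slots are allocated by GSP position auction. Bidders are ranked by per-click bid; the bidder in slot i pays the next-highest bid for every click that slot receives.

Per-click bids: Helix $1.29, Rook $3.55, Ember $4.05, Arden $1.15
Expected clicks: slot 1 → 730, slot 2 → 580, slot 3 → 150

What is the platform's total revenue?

Total revenue: $3512.20

Sorting advertisers: $4.05 (Ember) > $3.55 (Rook) > $1.29 (Helix) > $1.15 (Arden)
Slot 1: Ember pays $3.55 × 730 = $2591.50
Slot 2: Rook pays $1.29 × 580 = $748.20
Slot 3: Helix pays $1.15 × 150 = $172.50
Total = $3512.20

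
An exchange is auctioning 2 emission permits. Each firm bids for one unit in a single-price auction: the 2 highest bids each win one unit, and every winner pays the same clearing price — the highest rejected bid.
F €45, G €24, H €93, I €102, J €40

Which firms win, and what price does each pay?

I, H; each pays €45

Ordering the bids: 102 (I), 93 (H), 45 (F), 40 (J), …
Winners (2 units): I, H.
Clearing price = highest rejected bid = €45.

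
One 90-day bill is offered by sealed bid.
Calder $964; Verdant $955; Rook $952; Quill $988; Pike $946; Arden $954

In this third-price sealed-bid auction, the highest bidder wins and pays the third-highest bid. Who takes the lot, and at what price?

Rule: the highest bidder wins and pays the third-highest bid.
Bids in order: 988 (Quill) > 964 (Calder) > 955 (Verdant) > 954 (Arden) > 952 (Rook) > 946 (Pike)
Quill is highest; pays the third-highest bid, $955.

Quill pays $955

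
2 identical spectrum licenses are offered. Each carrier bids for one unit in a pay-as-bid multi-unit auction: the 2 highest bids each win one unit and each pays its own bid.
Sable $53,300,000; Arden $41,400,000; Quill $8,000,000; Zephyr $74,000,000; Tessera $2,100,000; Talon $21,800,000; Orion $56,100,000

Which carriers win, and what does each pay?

Sorting: 74,000,000 (Zephyr), 56,100,000 (Orion), 53,300,000 (Sable), 41,400,000 (Arden), …
Top 2: Zephyr, Orion.
Each winner pays its own bid: Zephyr $74,000,000, Orion $56,100,000.

Zephyr $74,000,000, Orion $56,100,000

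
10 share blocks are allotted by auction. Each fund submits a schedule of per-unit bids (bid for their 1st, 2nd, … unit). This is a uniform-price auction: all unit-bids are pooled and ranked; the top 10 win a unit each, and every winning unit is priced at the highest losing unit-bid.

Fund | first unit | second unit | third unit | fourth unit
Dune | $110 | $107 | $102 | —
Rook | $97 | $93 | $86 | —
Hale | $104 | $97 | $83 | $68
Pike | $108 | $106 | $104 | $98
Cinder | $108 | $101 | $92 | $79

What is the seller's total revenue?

Pooled unit-bids ranked (top 10): 110 (Dune-1), 108 (Pike-1), 108 (Cinder-1), 107 (Dune-2), 106 (Pike-2), 104 (Hale-1), 104 (Pike-3), 102 (Dune-3), 101 (Cinder-2), 98 (Pike-4)
Highest rejected unit-bid = $97.
Allocation: Cinder 2, Dune 3, Hale 1, Pike 4. Every unit priced at $97.
Revenue = 10 × 97 = $970.

Total revenue: $970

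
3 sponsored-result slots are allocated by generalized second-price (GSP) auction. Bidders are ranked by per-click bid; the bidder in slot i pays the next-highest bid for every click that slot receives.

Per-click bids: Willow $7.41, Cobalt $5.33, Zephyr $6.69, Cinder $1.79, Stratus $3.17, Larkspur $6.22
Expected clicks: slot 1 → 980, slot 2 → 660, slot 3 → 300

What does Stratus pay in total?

Stratus pays $0.00

Per-click bids in order: $7.41 (Willow) > $6.69 (Zephyr) > $6.22 (Larkspur) > $5.33 (Cobalt) > …
Stratus ranks below slot 3 → no slot, pays nothing.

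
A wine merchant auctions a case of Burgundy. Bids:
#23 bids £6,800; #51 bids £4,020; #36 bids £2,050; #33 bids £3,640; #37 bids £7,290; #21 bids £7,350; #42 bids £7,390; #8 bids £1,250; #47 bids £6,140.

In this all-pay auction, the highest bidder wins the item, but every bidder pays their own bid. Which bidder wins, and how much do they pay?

#42 pays £7,390

Rule: the highest bidder wins the item, but every bidder pays their own bid.
Bids in order: 7,390 (#42) > 7,350 (#21) > 7,290 (#37) > 6,800 (#23) > 6,140 (#47) > 4,020 (#51) > …
#42 is highest and takes the item; every bidder forfeits their bid.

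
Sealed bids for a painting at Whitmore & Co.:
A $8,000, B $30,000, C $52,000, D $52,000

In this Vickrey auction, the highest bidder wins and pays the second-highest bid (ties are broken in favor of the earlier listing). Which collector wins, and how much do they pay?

C pays $52,000

Bids in order: 52,000 (C) > 52,000 (D) > 30,000 (B) > 8,000 (A)
C and D tie at $52,000; tie-break gives it to C.
Second-price: C pays D's bid of $52,000.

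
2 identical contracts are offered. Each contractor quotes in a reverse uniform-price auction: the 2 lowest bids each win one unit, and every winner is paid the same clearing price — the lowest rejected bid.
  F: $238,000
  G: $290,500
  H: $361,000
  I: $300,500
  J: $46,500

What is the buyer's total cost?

Total cost: $581,000

Bids ranked low→high: 46,500 (J), 238,000 (F), 290,500 (G), 300,500 (I), …
The 2 lowest are J, F.
Lowest unsuccessful bid: $290,500 → clearing price.
Total cost = 2 × $290,500 = $581,000.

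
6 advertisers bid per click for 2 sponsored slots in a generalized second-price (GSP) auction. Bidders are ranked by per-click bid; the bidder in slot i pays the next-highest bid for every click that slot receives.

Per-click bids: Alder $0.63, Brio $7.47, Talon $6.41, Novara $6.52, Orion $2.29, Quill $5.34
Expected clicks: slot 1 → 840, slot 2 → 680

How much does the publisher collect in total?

Total revenue: $9835.60

Ranked by bid: $7.47 (Brio) > $6.52 (Novara) > $6.41 (Talon) > …
Slot 1: Brio pays $6.52 × 840 = $5476.80
Slot 2: Novara pays $6.41 × 680 = $4358.80
Total = $9835.60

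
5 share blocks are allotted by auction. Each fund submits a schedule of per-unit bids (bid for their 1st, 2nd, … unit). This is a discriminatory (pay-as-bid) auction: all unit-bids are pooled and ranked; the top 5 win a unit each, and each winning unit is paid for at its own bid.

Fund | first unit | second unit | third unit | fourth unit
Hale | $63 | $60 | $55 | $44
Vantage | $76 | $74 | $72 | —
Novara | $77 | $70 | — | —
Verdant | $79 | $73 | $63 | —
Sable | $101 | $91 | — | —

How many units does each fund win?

Pooled unit-bids ranked (top 5): 101 (Sable-1), 91 (Sable-2), 79 (Verdant-1), 77 (Novara-1), 76 (Vantage-1)
Next rejected bid: $74 (not a price — pay-as-bid).
Allocation: Novara 1, Sable 2, Vantage 1, Verdant 1.

Novara 1, Sable 2, Vantage 1, Verdant 1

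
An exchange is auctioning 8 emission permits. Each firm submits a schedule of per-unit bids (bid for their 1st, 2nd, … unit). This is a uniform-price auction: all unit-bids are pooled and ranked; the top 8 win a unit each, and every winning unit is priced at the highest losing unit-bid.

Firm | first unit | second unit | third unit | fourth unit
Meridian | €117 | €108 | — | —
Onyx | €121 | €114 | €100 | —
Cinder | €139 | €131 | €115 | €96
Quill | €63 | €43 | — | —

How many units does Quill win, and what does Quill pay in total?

All unit-bids, highest first — top 8: 139 (Cinder-1), 131 (Cinder-2), 121 (Onyx-1), 117 (Meridian-1), 115 (Cinder-3), 114 (Onyx-2), 108 (Meridian-2), 100 (Onyx-3)
The (k+1)-th unit-bid is €96.
Quill wins 0 unit(s) at €96 each.

Quill: 0 units, pays €0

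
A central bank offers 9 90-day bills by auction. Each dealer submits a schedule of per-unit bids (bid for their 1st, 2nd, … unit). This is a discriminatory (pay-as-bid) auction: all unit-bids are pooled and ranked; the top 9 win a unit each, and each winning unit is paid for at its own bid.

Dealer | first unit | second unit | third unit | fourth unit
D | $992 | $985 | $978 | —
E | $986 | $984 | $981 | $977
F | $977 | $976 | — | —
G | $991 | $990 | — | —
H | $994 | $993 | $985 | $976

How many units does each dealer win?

D 2, E 2, G 2, H 3

Merging the schedules and taking the best 9: 994 (H-1), 993 (H-2), 992 (D-1), 991 (G-1), 990 (G-2), 986 (E-1), 985 (D-2), 985 (H-3), 984 (E-2)
Next rejected bid: $981 (not a price — pay-as-bid).
Allocation: D 2, E 2, G 2, H 3.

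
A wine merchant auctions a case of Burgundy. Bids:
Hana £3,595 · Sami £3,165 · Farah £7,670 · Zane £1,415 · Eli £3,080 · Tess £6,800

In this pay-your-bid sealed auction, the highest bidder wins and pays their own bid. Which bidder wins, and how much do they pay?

Pay-your-bid sealed auction: the highest bidder wins and pays their own bid.
Bids ranked: 7,670 (Farah) > 6,800 (Tess) > 3,595 (Hana) > 3,165 (Sami) > 3,080 (Eli) > 1,415 (Zane)
Farah is highest → pays own bid, £7,670.

Farah pays £7,670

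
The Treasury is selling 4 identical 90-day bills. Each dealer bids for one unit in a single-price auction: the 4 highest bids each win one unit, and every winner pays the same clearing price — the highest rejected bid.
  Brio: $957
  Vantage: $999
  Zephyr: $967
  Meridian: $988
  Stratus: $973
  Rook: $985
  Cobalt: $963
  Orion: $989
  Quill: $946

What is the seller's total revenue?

Bids ranked high→low: 999 (Vantage), 989 (Orion), 988 (Meridian), 985 (Rook), 973 (Stratus), 967 (Zephyr), …
Top 4: Vantage, Orion, Meridian, Rook.
First losing bid is Stratus's $973, which sets the uniform price.
Total revenue = 4 × $973 = $3,892.

Total revenue: $3,892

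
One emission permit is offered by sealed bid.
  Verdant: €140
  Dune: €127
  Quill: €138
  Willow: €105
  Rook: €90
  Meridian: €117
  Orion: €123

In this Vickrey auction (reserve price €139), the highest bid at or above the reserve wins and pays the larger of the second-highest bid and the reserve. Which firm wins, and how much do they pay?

Verdant pays €139

Bids in order: 140 (Verdant) > 138 (Quill) > 127 (Dune) > 123 (Orion) > 117 (Meridian) > 105 (Willow) > …
Verdant has the top bid at or above the reserve (€140).
max(second-highest €138, reserve €139) = €139.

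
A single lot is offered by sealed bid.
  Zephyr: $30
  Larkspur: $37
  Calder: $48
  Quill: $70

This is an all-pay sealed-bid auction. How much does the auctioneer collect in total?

Total revenue: $185

Rule: the highest bidder wins the item, but every bidder pays their own bid.
Bids ranked: 70 (Quill) > 48 (Calder) > 37 (Larkspur) > 30 (Zephyr)
Quill wins with the top bid; all bids are sunk regardless.
Every bidder forfeits their bid regardless of winning.
Revenue = 30 + 37 + 48 + 70 = $185.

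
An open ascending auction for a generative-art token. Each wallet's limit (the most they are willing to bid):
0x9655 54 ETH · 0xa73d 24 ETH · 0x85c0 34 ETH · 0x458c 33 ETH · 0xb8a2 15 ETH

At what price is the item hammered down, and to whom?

Sorting limits: 54 (0x9655) > 34 (0x85c0) > 33 (0x458c) > 24 (0xa73d) > 15 (0xb8a2)
Once the price passes 34 ETH, only 0x9655 is left; the hammer falls at 0x85c0's limit of 34 ETH.

0x9655 wins at 34 ETH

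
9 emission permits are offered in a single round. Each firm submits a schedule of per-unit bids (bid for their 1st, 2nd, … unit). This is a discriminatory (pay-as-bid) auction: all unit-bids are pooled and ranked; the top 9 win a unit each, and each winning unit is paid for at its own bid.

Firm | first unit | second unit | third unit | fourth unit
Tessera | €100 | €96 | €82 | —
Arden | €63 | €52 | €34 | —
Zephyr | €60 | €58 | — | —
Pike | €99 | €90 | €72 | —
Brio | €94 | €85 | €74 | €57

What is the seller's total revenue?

Pooled unit-bids ranked (top 9): 100 (Tessera-1), 99 (Pike-1), 96 (Tessera-2), 94 (Brio-1), 90 (Pike-2), 85 (Brio-2), 82 (Tessera-3), 74 (Brio-3), 72 (Pike-3)
Next rejected bid: €63 (not a price — pay-as-bid).
Each winning unit pays its own bid.
Revenue = 100 + 99 + 96 + 94 + 90 + 85 + 82 + 74 + 72 = €792.

Total revenue: €792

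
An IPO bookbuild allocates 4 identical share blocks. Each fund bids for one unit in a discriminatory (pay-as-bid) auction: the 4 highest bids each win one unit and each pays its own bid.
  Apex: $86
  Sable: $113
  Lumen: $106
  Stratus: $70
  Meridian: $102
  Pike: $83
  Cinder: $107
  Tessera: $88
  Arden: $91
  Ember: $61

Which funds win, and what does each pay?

Sable $113, Cinder $107, Lumen $106, Meridian $102

Ordering the bids: 113 (Sable), 107 (Cinder), 106 (Lumen), 102 (Meridian), 91 (Arden), 88 (Tessera), …
Winners (4 units): Sable, Cinder, Lumen, Meridian.
Each winner pays its own bid: Sable $113, Cinder $107, Lumen $106, Meridian $102.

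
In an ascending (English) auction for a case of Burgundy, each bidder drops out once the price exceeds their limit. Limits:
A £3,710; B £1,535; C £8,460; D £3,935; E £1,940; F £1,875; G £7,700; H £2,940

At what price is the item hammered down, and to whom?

Limits ranked: 8,460 (C) > 7,700 (G) > 3,935 (D) > 3,710 (A) > 2,940 (H) > 1,940 (E) > …
G is the last rival to drop out, at £7,700; C remains and wins at that price.

C wins at £7,700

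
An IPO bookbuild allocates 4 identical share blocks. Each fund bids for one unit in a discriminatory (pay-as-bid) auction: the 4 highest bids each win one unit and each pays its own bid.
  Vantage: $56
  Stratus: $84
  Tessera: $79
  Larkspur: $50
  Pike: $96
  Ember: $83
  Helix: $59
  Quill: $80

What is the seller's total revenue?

Bids ranked high→low: 96 (Pike), 84 (Stratus), 83 (Ember), 80 (Quill), 79 (Tessera), 59 (Helix), …
Winners (4 units): Pike, Stratus, Ember, Quill.
Total revenue = 96 + 84 + 83 + 80 = $343.

Total revenue: $343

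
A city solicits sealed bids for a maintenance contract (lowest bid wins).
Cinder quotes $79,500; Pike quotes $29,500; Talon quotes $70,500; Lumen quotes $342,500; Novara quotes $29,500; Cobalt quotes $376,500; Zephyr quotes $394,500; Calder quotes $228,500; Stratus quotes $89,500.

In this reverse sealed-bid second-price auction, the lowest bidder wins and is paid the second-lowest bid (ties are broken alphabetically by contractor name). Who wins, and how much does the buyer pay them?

Novara is paid $29,500

Bids ranked: 29,500 (Novara) < 29,500 (Pike) < 70,500 (Talon) < 79,500 (Cinder) < 89,500 (Stratus) < 228,500 (Calder) < …
Tie at $29,500 → Novara wins by tie-break.
Novara is lowest; is paid the second-lowest bid, $29,500.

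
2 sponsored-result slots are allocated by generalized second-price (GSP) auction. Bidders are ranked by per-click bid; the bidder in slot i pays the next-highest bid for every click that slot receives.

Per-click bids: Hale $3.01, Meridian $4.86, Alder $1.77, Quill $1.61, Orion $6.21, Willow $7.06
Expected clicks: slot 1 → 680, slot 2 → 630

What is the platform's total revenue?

Total revenue: $7284.60

Per-click bids in order: $7.06 (Willow) > $6.21 (Orion) > $4.86 (Meridian) > …
Slot 1: Willow pays $6.21 × 680 = $4222.80
Slot 2: Orion pays $4.86 × 630 = $3061.80
Total = $7284.60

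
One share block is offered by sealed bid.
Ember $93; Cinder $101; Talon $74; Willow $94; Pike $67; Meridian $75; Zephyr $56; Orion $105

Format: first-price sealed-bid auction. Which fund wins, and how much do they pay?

Orion pays $105

Bids ranked: 105 (Orion) > 101 (Cinder) > 94 (Willow) > 93 (Ember) > 75 (Meridian) > 74 (Talon) > …
First-price: Orion pays what they bid, $105.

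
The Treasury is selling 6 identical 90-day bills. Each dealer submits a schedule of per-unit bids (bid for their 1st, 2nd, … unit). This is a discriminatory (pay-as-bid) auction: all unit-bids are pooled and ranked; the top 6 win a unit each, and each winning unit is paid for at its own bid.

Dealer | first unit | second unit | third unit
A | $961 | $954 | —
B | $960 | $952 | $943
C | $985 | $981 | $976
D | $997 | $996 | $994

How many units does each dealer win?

C 3, D 3

All unit-bids, highest first — top 6: 997 (D-1), 996 (D-2), 994 (D-3), 985 (C-1), 981 (C-2), 976 (C-3)
Next rejected bid: $961 (not a price — pay-as-bid).
Allocation: C 3, D 3.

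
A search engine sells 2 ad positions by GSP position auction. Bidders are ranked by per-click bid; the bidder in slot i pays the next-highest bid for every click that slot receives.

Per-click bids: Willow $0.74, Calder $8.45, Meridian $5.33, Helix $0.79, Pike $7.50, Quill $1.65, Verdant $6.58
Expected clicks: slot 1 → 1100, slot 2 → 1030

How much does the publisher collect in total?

Sorting advertisers: $8.45 (Calder) > $7.50 (Pike) > $6.58 (Verdant) > …
Slot 1: Calder pays $7.50 × 1100 = $8250.00
Slot 2: Pike pays $6.58 × 1030 = $6777.40
Total = $15027.40

Total revenue: $15027.40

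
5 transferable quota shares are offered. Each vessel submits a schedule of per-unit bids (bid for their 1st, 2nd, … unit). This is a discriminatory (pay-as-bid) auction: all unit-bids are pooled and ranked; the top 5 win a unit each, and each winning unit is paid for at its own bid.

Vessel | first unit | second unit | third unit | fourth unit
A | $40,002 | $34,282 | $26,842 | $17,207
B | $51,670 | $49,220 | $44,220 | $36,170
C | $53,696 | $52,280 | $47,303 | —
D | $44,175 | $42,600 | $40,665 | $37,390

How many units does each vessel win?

B 2, C 3

Pooled unit-bids ranked (top 5): 53,696 (C-1), 52,280 (C-2), 51,670 (B-1), 49,220 (B-2), 47,303 (C-3)
Next rejected bid: $44,220 (not a price — pay-as-bid).
Allocation: B 2, C 3.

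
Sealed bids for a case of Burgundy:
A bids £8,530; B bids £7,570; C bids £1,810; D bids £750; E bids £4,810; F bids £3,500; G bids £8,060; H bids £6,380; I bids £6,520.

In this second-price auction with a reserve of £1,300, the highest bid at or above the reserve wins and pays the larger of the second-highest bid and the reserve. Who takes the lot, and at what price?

Rule: the highest bid at or above the reserve wins and pays the larger of the second-highest bid and the reserve.
Bids in order: 8,530 (A) > 8,060 (G) > 7,570 (B) > 6,520 (I) > 6,380 (H) > 4,810 (E) > …
Highest eligible bid: A at £8,530.
max(second-highest £8,060, reserve £1,300) = £8,060; the reserve does not bind.

A pays £8,060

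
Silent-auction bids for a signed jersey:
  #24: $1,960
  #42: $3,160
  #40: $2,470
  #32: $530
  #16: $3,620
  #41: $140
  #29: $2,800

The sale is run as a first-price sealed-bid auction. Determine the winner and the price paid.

Sorting bids: 3,620 (#16) > 3,160 (#42) > 2,800 (#29) > 2,470 (#40) > 1,960 (#24) > 530 (#32) > …
First-price: #16 pays what they bid, $3,620.

#16 pays $3,620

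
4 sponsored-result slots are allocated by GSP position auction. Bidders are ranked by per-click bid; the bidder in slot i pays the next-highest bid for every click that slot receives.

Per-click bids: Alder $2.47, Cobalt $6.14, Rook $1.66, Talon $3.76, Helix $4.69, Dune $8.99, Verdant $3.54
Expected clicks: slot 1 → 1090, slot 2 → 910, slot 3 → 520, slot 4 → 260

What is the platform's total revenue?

Total revenue: $13836.10

Per-click bids in order: $8.99 (Dune) > $6.14 (Cobalt) > $4.69 (Helix) > $3.76 (Talon) > $3.54 (Verdant) > …
Slot 1: Dune pays $6.14 × 1090 = $6692.60
Slot 2: Cobalt pays $4.69 × 910 = $4267.90
Slot 3: Helix pays $3.76 × 520 = $1955.20
Slot 4: Talon pays $3.54 × 260 = $920.40
Total = $13836.10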